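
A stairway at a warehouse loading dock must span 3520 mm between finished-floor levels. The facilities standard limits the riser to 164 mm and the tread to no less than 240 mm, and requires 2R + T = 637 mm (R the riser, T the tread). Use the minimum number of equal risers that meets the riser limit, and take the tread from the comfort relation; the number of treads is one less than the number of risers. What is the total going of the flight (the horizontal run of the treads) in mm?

3520 / 164 = 21.463 → round up to 22 risers.
Each riser is 3520/22 = 160 mm (≤ 164 mm).
From 2R + T = 637: T = 637 − 320 = 317 mm.
22 risers give 21 treads; going = 21 × 317 = 6657 mm.

6657 mm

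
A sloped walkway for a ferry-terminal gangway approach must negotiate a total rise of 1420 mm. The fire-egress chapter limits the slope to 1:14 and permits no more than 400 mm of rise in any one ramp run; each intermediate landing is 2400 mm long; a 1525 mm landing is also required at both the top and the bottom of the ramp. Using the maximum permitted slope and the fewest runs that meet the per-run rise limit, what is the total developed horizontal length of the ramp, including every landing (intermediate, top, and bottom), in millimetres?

1420 / 400 = 3.55, so 4 ramp runs are needed. That means 3 intermediate landings.
Horizontal run for 1420 mm of rise at 1:14 is 1420 × 14 = 19880 mm.
Intermediate landings: 3 × 2400 = 7200 mm.
Top and bottom landings: 2 × 1525 = 3050 mm.
Total = 19880 + 7200 + 3050 = 30130 mm.

30130 mm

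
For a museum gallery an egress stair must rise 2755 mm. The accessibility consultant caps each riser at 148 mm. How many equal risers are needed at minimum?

2755 / 148 = 18.61, so 19 risers are needed.

19 risers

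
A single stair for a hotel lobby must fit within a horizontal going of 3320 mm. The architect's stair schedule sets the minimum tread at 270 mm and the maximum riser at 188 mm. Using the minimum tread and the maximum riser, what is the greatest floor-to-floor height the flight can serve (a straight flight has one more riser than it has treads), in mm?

2444 mm

3320 / 270 = 12.30, so 12 treads fit.
Risers = treads + 1 = 13.
Maximum height = 13 × 188 = 2444 mm.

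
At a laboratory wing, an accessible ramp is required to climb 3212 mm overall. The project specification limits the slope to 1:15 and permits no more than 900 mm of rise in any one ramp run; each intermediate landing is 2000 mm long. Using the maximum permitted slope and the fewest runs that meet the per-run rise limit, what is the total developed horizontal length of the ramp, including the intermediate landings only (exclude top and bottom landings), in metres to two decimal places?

3212 / 900 = 3.57, so 4 ramp runs are needed. That means 3 intermediate landings.
Horizontal run for 3212 mm of rise at 1:15 is 3212 × 15 = 48180 mm.
3 intermediate landings contribute 3 × 2000 = 6000 mm.
Total developed length = 48180 + 6000 = 54180 mm.
= 54.18 m.

54.18 m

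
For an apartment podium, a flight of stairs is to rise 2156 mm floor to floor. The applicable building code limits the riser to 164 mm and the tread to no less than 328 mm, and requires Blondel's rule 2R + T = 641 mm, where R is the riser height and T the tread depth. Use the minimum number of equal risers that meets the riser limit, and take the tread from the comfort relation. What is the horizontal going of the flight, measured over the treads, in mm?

4329 mm

At most 164 each: 2156/164 = 13.15, giving 14 risers.
R = 2156 ÷ 14 = 154 mm.
Tread T = 641 − 2 × 154 = 333 mm (≥ 328 mm).
Treads = 14 − 1 = 13; going = 13 × 333 = 4329 mm.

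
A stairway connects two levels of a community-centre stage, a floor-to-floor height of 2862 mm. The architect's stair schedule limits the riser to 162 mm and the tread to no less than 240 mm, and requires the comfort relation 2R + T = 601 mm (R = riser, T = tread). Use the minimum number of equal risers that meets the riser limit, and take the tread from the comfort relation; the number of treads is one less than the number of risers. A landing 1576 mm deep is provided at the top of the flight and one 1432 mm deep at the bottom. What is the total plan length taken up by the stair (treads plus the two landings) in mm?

7819 mm

⌈2862/162⌉ = 18 risers.
R = 2862 ÷ 18 = 159 mm.
T = 601 − 2·159 = 283 mm, which satisfies the 240 mm minimum.
Going = (18 − 1) × 283 = 4811 mm.
Enclosure = 4811 + 1576 + 1432 = 7819 mm.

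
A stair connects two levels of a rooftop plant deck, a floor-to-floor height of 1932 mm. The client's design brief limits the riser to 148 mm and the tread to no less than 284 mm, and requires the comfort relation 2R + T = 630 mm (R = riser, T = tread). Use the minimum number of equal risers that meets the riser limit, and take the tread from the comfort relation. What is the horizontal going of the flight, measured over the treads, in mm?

1932 / 148 = 13.05, so 14 risers are needed.
R = 1932 ÷ 14 = 138 mm.
From 2R + T = 630: T = 630 − 276 = 354 mm.
14 risers give 13 treads; going = 13 × 354 = 4602 mm.

4602 mm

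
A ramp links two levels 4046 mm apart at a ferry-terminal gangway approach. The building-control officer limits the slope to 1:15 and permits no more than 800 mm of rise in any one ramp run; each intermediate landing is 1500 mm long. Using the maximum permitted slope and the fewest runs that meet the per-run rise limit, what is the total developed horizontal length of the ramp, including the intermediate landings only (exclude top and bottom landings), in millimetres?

68190 mm

4046 / 800 = 5.06, so 6 ramp runs are needed. That means 5 intermediate landings.
Ramp run (horizontal) at 1:15: 4046 × 15 = 60690 mm.
Intermediate landings: 5 × 1500 = 7500 mm.
Total developed length = 60690 + 7500 = 68190 mm.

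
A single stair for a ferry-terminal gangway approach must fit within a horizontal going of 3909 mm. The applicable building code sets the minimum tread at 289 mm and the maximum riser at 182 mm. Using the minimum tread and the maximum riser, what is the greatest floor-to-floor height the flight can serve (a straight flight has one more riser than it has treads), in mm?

2548 mm

Treads that fit: ⌊3909 / 289⌋ = 13.
Risers = treads + 1 = 14.
Maximum height = 14 × 182 = 2548 mm.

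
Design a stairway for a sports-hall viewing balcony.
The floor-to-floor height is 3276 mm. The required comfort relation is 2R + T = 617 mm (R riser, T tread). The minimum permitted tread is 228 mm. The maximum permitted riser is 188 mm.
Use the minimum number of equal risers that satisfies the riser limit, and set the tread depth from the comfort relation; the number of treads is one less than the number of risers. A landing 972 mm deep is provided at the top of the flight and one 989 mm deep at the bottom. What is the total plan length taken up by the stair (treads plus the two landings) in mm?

3276 / 188 = 17.426 → round up to 18 risers.
R = 3276 ÷ 18 = 182 mm.
From 2R + T = 617: T = 617 − 364 = 253 mm.
Going = (18 − 1) × 253 = 4301 mm.
Enclosure = 4301 + 972 + 989 = 6262 mm.

6262 mm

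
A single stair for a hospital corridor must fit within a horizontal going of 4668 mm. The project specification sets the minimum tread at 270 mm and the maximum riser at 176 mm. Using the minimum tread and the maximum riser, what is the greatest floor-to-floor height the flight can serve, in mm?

Treads that fit: ⌊4668 / 270⌋ = 17.
Risers = treads + 1 = 18.
Maximum height = 18 × 176 = 3168 mm.

3168 mm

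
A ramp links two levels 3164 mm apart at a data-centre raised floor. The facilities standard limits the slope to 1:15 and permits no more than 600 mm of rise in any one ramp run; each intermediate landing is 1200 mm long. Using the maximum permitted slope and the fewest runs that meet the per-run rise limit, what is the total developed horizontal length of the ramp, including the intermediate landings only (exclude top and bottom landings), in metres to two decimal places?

3164 / 600 = 5.27, so 6 ramp runs are needed. That means 5 intermediate landings.
Horizontal run for 3164 mm of rise at 1:15 is 3164 × 15 = 47460 mm.
Intermediate landings: 5 × 1200 = 6000 mm.
Developed length = 47460 + 6000 = 53460 mm.
= 53.46 m.

53.46 m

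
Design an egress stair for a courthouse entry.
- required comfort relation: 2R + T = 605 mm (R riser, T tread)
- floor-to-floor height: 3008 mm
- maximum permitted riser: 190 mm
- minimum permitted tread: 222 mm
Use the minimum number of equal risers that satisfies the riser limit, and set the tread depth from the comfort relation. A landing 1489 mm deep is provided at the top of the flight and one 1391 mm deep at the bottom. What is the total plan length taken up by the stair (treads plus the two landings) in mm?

6315 mm

⌈3008/190⌉ = 16 risers.
Riser R = 3008 / 16 = 188 mm, within the 190 mm limit.
T = 605 − 2·188 = 229 mm, which satisfies the 222 mm minimum.
16 risers give 15 treads; going = 15 × 229 = 3435 mm.
Enclosure = 3435 + 1489 + 1391 = 6315 mm.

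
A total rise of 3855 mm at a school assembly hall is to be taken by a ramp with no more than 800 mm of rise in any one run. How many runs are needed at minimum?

3855 / 800 = 4.819 → round up to 5 ramp runs.

5 runs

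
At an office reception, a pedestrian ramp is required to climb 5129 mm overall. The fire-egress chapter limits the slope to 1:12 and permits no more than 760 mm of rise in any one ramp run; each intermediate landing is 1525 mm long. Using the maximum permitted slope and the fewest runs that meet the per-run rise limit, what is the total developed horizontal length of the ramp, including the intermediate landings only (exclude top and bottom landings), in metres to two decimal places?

70.70 m

⌈5129/760⌉ = 7 ramp runs. That means 6 intermediate landings.
Ramp run (horizontal) at 1:12: 5129 × 12 = 61548 mm.
6 intermediate landings contribute 6 × 1525 = 9150 mm.
Developed length = 61548 + 9150 = 70698 mm.
= 70.70 m.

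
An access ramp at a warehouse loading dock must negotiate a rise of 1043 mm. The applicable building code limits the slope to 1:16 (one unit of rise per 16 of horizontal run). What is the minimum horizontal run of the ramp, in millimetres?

Run = rise × 16 = 1043 × 16 = 16688 mm.

16688 mm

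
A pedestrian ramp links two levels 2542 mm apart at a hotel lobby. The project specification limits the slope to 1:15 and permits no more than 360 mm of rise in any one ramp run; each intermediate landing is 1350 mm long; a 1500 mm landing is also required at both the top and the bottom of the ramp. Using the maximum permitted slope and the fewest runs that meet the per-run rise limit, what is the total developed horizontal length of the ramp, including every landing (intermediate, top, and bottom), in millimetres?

50580 mm

At most 360 each: 2542/360 = 7.06, giving 8 ramp runs. That means 7 intermediate landings.
Horizontal run for 2542 mm of rise at 1:15 is 2542 × 15 = 38130 mm.
7 intermediate landings contribute 7 × 1350 = 9450 mm.
Top and bottom landings: 2 × 1500 = 3000 mm.
Total = 38130 + 9450 + 3000 = 50580 mm.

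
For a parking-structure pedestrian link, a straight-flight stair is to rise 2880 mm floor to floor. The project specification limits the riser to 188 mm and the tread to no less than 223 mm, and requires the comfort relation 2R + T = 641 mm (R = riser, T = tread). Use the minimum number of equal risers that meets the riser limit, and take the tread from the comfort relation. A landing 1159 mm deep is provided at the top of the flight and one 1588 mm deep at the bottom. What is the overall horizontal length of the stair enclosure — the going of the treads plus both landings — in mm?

2880 / 188 = 15.319 → round up to 16 risers.
R = 2880 ÷ 16 = 180 mm.
Tread T = 641 − 2 × 180 = 281 mm (≥ 223 mm).
16 risers give 15 treads; going = 15 × 281 = 4215 mm.
Enclosure = 4215 + 1159 + 1588 = 6962 mm.

6962 mm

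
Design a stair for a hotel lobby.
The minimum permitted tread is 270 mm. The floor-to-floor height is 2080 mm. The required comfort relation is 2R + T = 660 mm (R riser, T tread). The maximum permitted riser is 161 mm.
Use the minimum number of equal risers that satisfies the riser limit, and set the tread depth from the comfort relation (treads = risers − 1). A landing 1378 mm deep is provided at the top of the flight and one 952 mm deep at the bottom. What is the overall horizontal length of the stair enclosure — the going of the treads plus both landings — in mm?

⌈2080/161⌉ = 13 risers.
Riser R = 2080 / 13 = 160 mm, within the 161 mm limit.
T = 660 − 2·160 = 340 mm, which satisfies the 270 mm minimum.
Going = (13 − 1) × 340 = 4080 mm.
Enclosure = 4080 + 1378 + 952 = 6410 mm.

6410 mm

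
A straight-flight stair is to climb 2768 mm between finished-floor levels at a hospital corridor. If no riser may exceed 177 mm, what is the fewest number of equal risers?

16 risers

2768 / 177 = 15.638 → round up to 16 risers.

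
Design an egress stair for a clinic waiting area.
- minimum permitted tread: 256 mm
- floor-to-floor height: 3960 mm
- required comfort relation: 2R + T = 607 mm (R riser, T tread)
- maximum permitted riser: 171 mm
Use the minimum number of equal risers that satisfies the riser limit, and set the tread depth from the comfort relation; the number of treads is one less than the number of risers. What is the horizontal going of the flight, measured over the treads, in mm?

6371 mm

3960 / 171 = 23.16, so 24 risers are needed.
Riser R = 3960 / 24 = 165 mm, within the 171 mm limit.
From 2R + T = 607: T = 607 − 330 = 277 mm.
Treads = 24 − 1 = 23; going = 23 × 277 = 6371 mm.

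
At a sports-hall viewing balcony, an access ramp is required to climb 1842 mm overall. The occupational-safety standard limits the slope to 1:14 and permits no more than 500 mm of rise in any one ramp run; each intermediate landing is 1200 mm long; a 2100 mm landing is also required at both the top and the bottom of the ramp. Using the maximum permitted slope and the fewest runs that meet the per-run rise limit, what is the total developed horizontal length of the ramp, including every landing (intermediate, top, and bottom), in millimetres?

At most 500 each: 1842/500 = 3.68, giving 4 ramp runs. That means 3 intermediate landings.
Ramp run (horizontal) at 1:14: 1842 × 14 = 25788 mm.
Intermediate landings: 3 × 1200 = 3600 mm.
Top and bottom landings: 2 × 2100 = 4200 mm.
Total = 25788 + 3600 + 4200 = 33588 mm.

33588 mm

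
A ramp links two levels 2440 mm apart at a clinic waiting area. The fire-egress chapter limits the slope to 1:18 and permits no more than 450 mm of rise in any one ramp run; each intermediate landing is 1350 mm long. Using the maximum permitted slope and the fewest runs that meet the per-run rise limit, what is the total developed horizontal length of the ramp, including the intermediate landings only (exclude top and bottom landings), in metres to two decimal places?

⌈2440/450⌉ = 6 ramp runs. That means 5 intermediate landings.
Ramp run (horizontal) at 1:18: 2440 × 18 = 43920 mm.
Intermediate landings: 5 × 1350 = 6750 mm.
Total developed length = 43920 + 6750 = 50670 mm.
= 50.67 m.

50.67 m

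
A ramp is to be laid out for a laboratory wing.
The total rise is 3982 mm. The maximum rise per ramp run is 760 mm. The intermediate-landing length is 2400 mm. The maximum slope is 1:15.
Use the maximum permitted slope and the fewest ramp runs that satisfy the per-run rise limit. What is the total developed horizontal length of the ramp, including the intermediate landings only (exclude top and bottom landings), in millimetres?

3982 / 760 = 5.239 → round up to 6 ramp runs. That means 5 intermediate landings.
Ramp run (horizontal) at 1:15: 3982 × 15 = 59730 mm.
Intermediate landings: 5 × 2400 = 12000 mm.
Total developed length = 59730 + 12000 = 71730 mm.

71730 mm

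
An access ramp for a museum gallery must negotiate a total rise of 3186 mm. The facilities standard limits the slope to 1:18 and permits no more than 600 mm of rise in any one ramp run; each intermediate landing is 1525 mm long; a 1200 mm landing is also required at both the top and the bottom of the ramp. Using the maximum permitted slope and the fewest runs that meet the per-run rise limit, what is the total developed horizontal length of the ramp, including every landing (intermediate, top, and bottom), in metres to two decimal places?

67.37 m

At most 600 each: 3186/600 = 5.31, giving 6 ramp runs. That means 5 intermediate landings.
Ramp run (horizontal) at 1:18: 3186 × 18 = 57348 mm.
Intermediate landings: 5 × 1525 = 7625 mm.
Top and bottom landings: 2 × 1200 = 2400 mm.
Total = 57348 + 7625 + 2400 = 67373 mm.
= 67.37 m.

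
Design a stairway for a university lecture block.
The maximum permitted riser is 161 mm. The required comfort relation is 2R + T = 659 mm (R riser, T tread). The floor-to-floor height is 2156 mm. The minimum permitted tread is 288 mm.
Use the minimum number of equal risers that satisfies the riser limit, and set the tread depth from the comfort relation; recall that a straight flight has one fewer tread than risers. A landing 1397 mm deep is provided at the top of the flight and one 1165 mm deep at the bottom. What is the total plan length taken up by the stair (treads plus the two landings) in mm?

7125 mm

At most 161 each: 2156/161 = 13.39, giving 14 risers.
R = 2156 ÷ 14 = 154 mm.
T = 659 − 2·154 = 351 mm, which satisfies the 288 mm minimum.
Going = (14 − 1) × 351 = 4563 mm.
Enclosure = 4563 + 1397 + 1165 = 7125 mm.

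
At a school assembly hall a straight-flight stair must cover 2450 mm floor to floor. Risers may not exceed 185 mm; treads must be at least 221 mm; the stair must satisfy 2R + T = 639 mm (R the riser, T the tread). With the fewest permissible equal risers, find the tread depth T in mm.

289 mm

2450 / 185 = 13.243 → round up to 14 risers.
Riser R = 2450 / 14 = 175 mm, within the 185 mm limit.
T = 639 − 2·175 = 289 mm, which satisfies the 221 mm minimum.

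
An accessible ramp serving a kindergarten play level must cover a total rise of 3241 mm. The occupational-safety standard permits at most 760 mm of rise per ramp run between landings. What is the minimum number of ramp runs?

5 runs

3241 / 760 = 4.26, so 5 ramp runs are needed.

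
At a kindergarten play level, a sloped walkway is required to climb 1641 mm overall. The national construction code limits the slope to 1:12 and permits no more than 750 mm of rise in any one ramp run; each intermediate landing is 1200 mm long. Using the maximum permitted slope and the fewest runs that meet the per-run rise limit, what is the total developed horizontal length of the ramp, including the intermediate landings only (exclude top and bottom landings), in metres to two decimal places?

22.09 m

At most 750 each: 1641/750 = 2.19, giving 3 ramp runs. That means 2 intermediate landings.
Horizontal run for 1641 mm of rise at 1:12 is 1641 × 12 = 19692 mm.
2 intermediate landings contribute 2 × 1200 = 2400 mm.
Total developed length = 19692 + 2400 = 22092 mm.
= 22.09 m.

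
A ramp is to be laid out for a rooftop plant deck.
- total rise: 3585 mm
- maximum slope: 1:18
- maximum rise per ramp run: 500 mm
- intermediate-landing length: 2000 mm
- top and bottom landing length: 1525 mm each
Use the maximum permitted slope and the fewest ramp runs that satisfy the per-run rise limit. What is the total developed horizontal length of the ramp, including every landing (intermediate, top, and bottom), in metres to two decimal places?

3585 / 500 = 7.17, so 8 ramp runs are needed. That means 7 intermediate landings.
Horizontal run for 3585 mm of rise at 1:18 is 3585 × 18 = 64530 mm.
7 intermediate landings contribute 7 × 2000 = 14000 mm.
Top and bottom landings: 2 × 1525 = 3050 mm.
Total = 64530 + 14000 + 3050 = 81580 mm.
= 81.58 m.

81.58 m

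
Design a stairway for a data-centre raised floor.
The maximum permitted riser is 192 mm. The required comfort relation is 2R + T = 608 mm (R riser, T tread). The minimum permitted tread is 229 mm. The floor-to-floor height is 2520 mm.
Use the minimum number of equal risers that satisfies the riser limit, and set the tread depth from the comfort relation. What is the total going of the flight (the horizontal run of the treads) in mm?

At most 192 each: 2520/192 = 13.12, giving 14 risers.
R = 2520 ÷ 14 = 180 mm.
From 2R + T = 608: T = 608 − 360 = 248 mm.
Going = (14 − 1) × 248 = 3224 mm.

3224 mm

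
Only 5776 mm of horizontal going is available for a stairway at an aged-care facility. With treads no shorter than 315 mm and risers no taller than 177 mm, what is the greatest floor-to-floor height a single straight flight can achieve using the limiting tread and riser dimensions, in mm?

Treads that fit: ⌊5776 / 315⌋ = 18.
Risers = treads + 1 = 19.
Maximum height = 19 × 177 = 3363 mm.

3363 mm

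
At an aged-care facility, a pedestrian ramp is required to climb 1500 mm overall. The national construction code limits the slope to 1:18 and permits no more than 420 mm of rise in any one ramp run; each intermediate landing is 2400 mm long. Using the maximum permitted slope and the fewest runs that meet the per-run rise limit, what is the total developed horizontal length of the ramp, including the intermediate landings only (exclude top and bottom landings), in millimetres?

34200 mm

1500 / 420 = 3.57, so 4 ramp runs are needed. That means 3 intermediate landings.
Ramp run (horizontal) at 1:18: 1500 × 18 = 27000 mm.
Intermediate landings: 3 × 2400 = 7200 mm.
Total developed length = 27000 + 7200 = 34200 mm.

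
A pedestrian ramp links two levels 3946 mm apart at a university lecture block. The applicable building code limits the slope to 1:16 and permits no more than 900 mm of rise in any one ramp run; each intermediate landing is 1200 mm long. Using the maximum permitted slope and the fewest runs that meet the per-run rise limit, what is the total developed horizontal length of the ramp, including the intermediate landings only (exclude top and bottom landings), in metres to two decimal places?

3946 / 900 = 4.38, so 5 ramp runs are needed. That means 4 intermediate landings.
Ramp run (horizontal) at 1:16: 3946 × 16 = 63136 mm.
Intermediate landings: 4 × 1200 = 4800 mm.
Total developed length = 63136 + 4800 = 67936 mm.
= 67.94 m.

67.94 m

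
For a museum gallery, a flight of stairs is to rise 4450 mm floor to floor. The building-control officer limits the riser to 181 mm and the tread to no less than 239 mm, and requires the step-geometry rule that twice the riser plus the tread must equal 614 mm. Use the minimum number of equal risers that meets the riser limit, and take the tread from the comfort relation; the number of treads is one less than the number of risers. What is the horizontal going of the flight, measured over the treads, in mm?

6192 mm

4450 / 181 = 24.59, so 25 risers are needed.
R = 4450 ÷ 25 = 178 mm.
Tread T = 614 − 2 × 178 = 258 mm (≥ 239 mm).
Treads = 25 − 1 = 24; going = 24 × 258 = 6192 mm.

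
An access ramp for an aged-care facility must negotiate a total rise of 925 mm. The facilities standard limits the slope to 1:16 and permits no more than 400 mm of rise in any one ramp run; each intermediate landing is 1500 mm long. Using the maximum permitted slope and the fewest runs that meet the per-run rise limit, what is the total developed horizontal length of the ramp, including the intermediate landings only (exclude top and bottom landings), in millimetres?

⌈925/400⌉ = 3 ramp runs. That means 2 intermediate landings.
Horizontal run for 925 mm of rise at 1:16 is 925 × 16 = 14800 mm.
2 intermediate landings contribute 2 × 1500 = 3000 mm.
Developed length = 14800 + 3000 = 17800 mm.

17800 mm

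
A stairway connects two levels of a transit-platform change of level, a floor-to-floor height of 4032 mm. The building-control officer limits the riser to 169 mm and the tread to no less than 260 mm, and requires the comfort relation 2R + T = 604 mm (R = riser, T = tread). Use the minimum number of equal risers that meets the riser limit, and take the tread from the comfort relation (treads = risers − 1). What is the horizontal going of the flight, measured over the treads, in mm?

6164 mm

4032 / 169 = 23.858 → round up to 24 risers.
Each riser is 4032/24 = 168 mm (≤ 169 mm).
From 2R + T = 604: T = 604 − 336 = 268 mm.
Going = (24 − 1) × 268 = 6164 mm.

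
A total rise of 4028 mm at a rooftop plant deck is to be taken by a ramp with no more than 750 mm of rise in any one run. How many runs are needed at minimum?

4028 / 750 = 5.37, so 6 ramp runs are needed.

6 runs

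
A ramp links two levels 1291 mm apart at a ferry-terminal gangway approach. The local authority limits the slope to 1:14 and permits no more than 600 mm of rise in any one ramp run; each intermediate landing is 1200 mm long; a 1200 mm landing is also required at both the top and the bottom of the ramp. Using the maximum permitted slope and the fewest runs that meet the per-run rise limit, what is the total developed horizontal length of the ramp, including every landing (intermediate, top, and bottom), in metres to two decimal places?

⌈1291/600⌉ = 3 ramp runs. That means 2 intermediate landings.
Horizontal run for 1291 mm of rise at 1:14 is 1291 × 14 = 18074 mm.
2 intermediate landings contribute 2 × 1200 = 2400 mm.
Top and bottom landings: 2 × 1200 = 2400 mm.
Total = 18074 + 2400 + 2400 = 22874 mm.
= 22.87 m.

22.87 m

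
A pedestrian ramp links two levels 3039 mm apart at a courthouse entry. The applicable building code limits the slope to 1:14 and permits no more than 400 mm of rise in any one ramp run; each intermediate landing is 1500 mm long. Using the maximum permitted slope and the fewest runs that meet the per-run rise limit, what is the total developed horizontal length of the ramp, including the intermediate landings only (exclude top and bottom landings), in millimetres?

3039 / 400 = 7.598 → round up to 8 ramp runs. That means 7 intermediate landings.
Horizontal run for 3039 mm of rise at 1:14 is 3039 × 14 = 42546 mm.
Intermediate landings: 7 × 1500 = 10500 mm.
Total developed length = 42546 + 10500 = 53046 mm.

53046 mm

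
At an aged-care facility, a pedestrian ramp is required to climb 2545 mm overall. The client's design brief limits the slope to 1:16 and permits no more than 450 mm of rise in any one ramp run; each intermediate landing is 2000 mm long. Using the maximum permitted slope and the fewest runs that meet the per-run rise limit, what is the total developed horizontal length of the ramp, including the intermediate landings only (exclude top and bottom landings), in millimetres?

50720 mm

⌈2545/450⌉ = 6 ramp runs. That means 5 intermediate landings.
Horizontal run for 2545 mm of rise at 1:16 is 2545 × 16 = 40720 mm.
Intermediate landings: 5 × 2000 = 10000 mm.
Total developed length = 40720 + 10000 = 50720 mm.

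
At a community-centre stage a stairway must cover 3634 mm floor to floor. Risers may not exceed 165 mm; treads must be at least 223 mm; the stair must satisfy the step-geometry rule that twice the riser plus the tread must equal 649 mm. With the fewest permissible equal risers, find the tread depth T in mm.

333 mm

3634 / 165 = 22.024 → round up to 23 risers.
Each riser is 3634/23 = 158 mm (≤ 165 mm).
Tread T = 649 − 2 × 158 = 333 mm (≥ 223 mm).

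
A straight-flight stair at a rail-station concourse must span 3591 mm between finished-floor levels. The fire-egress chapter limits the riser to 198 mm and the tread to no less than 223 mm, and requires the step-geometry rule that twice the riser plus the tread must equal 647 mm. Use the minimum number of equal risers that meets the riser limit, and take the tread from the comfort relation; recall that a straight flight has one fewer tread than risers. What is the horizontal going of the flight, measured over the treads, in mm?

4842 mm

⌈3591/198⌉ = 19 risers.
R = 3591 ÷ 19 = 189 mm.
T = 647 − 2·189 = 269 mm, which satisfies the 223 mm minimum.
Going = (19 − 1) × 269 = 4842 mm.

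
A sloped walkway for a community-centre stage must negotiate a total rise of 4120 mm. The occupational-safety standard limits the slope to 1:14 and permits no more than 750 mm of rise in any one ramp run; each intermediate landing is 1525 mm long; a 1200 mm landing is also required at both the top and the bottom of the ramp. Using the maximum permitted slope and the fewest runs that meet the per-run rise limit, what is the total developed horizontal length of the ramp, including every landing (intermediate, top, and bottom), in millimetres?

4120 / 750 = 5.49, so 6 ramp runs are needed. That means 5 intermediate landings.
Horizontal run for 4120 mm of rise at 1:14 is 4120 × 14 = 57680 mm.
5 intermediate landings contribute 5 × 1525 = 7625 mm.
Top and bottom landings: 2 × 1200 = 2400 mm.
Total = 57680 + 7625 + 2400 = 67705 mm.

67705 mm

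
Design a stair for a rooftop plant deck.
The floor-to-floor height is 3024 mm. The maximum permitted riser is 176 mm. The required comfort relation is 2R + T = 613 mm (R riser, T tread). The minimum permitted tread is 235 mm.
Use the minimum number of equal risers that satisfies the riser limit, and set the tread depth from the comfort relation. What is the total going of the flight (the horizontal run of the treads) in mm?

⌈3024/176⌉ = 18 risers.
Each riser is 3024/18 = 168 mm (≤ 176 mm).
T = 613 − 2·168 = 277 mm, which satisfies the 235 mm minimum.
Going = (18 − 1) × 277 = 4709 mm.

4709 mm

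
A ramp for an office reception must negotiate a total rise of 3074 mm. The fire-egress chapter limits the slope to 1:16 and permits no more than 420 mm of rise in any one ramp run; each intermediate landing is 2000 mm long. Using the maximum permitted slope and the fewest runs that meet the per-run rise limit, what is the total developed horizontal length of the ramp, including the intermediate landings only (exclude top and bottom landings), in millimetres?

3074 / 420 = 7.32, so 8 ramp runs are needed. That means 7 intermediate landings.
Horizontal run for 3074 mm of rise at 1:16 is 3074 × 16 = 49184 mm.
Intermediate landings: 7 × 2000 = 14000 mm.
Total developed length = 49184 + 14000 = 63184 mm.

63184 mm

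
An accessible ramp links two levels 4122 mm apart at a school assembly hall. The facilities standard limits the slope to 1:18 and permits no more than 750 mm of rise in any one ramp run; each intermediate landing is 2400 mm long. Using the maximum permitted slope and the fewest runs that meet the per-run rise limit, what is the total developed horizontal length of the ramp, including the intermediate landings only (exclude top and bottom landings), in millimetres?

4122 / 750 = 5.50, so 6 ramp runs are needed. That means 5 intermediate landings.
Ramp run (horizontal) at 1:18: 4122 × 18 = 74196 mm.
Intermediate landings: 5 × 2400 = 12000 mm.
Developed length = 74196 + 12000 = 86196 mm.

86196 mm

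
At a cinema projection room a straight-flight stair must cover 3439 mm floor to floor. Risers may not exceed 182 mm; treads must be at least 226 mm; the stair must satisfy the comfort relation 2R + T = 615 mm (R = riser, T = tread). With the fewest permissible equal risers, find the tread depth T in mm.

253 mm

3439 / 182 = 18.90, so 19 risers are needed.
Riser R = 3439 / 19 = 181 mm, within the 182 mm limit.
T = 615 − 2·181 = 253 mm, which satisfies the 226 mm minimum.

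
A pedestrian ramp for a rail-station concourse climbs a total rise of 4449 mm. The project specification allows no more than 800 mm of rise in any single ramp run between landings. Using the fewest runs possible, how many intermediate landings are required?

At most 800 each: 4449/800 = 5.56, giving 6 ramp runs.
6 runs are separated by 5 intermediate landings.

5 intermediate landings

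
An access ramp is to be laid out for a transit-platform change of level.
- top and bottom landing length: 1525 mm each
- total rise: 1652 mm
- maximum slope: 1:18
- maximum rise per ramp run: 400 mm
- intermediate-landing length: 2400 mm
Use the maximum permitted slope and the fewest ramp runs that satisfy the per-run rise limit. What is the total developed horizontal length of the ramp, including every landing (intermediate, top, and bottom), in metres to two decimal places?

1652 / 400 = 4.13, so 5 ramp runs are needed. That means 4 intermediate landings.
Ramp run (horizontal) at 1:18: 1652 × 18 = 29736 mm.
Intermediate landings: 4 × 2400 = 9600 mm.
Top and bottom landings: 2 × 1525 = 3050 mm.
Total = 29736 + 9600 + 3050 = 42386 mm.
= 42.39 m.

42.39 m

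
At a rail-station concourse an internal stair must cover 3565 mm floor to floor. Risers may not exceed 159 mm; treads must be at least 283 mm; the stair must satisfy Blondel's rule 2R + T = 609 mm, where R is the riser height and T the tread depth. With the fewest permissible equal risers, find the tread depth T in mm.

⌈3565/159⌉ = 23 risers.
Riser R = 3565 / 23 = 155 mm, within the 159 mm limit.
Tread T = 609 − 2 × 155 = 299 mm (≥ 283 mm).

299 mm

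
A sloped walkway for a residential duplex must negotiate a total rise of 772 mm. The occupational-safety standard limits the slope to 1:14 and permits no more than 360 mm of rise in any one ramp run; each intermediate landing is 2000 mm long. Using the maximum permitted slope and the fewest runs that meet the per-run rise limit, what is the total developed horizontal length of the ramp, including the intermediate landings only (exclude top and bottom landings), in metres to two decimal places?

⌈772/360⌉ = 3 ramp runs. That means 2 intermediate landings.
Horizontal run for 772 mm of rise at 1:14 is 772 × 14 = 10808 mm.
Intermediate landings: 2 × 2000 = 4000 mm.
Total developed length = 10808 + 4000 = 14808 mm.
= 14.81 m.

14.81 m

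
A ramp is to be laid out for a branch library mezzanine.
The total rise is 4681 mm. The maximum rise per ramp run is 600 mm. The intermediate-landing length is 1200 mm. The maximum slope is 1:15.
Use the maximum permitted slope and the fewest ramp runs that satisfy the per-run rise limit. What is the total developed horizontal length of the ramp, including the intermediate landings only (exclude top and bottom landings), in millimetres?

4681 / 600 = 7.802 → round up to 8 ramp runs. That means 7 intermediate landings.
Horizontal run for 4681 mm of rise at 1:15 is 4681 × 15 = 70215 mm.
7 intermediate landings contribute 7 × 1200 = 8400 mm.
Total developed length = 70215 + 8400 = 78615 mm.

78615 mm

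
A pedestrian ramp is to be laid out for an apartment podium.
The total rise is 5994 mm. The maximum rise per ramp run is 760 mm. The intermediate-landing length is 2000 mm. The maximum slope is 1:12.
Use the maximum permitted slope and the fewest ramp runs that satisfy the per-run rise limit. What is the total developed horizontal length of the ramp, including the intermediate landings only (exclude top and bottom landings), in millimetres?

At most 760 each: 5994/760 = 7.89, giving 8 ramp runs. That means 7 intermediate landings.
Horizontal run for 5994 mm of rise at 1:12 is 5994 × 12 = 71928 mm.
7 intermediate landings contribute 7 × 2000 = 14000 mm.
Total developed length = 71928 + 14000 = 85928 mm.

85928 mm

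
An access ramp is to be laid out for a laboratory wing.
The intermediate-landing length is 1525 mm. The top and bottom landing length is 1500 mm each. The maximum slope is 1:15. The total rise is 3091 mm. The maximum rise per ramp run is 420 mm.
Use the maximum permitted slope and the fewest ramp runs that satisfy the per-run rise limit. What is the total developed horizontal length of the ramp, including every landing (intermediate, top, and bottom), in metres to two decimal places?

60.04 m

⌈3091/420⌉ = 8 ramp runs. That means 7 intermediate landings.
Ramp run (horizontal) at 1:15: 3091 × 15 = 46365 mm.
Intermediate landings: 7 × 1525 = 10675 mm.
Top and bottom landings: 2 × 1500 = 3000 mm.
Total = 46365 + 10675 + 3000 = 60040 mm.
= 60.04 m.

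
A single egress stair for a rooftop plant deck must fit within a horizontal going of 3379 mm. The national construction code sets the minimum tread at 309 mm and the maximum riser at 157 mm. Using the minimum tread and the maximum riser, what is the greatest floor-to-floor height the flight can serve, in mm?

Treads that fit: ⌊3379 / 309⌋ = 10.
Risers = treads + 1 = 11.
Maximum height = 11 × 157 = 1727 mm.

1727 mm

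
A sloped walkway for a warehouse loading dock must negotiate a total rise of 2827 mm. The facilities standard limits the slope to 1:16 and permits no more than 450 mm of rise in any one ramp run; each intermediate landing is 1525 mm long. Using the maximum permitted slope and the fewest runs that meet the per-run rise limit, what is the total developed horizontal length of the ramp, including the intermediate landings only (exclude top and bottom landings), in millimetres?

At most 450 each: 2827/450 = 6.28, giving 7 ramp runs. That means 6 intermediate landings.
Horizontal run for 2827 mm of rise at 1:16 is 2827 × 16 = 45232 mm.
6 intermediate landings contribute 6 × 1525 = 9150 mm.
Total developed length = 45232 + 9150 = 54382 mm.

54382 mm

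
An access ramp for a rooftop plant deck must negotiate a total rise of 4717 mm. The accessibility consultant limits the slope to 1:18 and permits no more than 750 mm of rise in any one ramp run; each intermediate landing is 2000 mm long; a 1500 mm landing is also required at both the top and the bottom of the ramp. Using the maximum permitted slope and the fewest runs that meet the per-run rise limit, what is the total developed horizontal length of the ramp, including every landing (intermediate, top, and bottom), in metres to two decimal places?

⌈4717/750⌉ = 7 ramp runs. That means 6 intermediate landings.
Ramp run (horizontal) at 1:18: 4717 × 18 = 84906 mm.
6 intermediate landings contribute 6 × 2000 = 12000 mm.
Top and bottom landings: 2 × 1500 = 3000 mm.
Total = 84906 + 12000 + 3000 = 99906 mm.
= 99.91 m.

99.91 m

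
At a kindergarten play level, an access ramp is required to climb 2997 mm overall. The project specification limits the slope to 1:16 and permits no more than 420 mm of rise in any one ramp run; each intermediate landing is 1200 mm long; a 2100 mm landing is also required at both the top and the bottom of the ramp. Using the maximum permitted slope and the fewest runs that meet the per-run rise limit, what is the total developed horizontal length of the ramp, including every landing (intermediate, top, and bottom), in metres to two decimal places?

2997 / 420 = 7.14, so 8 ramp runs are needed. That means 7 intermediate landings.
Ramp run (horizontal) at 1:16: 2997 × 16 = 47952 mm.
Intermediate landings: 7 × 1200 = 8400 mm.
Top and bottom landings: 2 × 2100 = 4200 mm.
Total = 47952 + 8400 + 4200 = 60552 mm.
= 60.55 m.

60.55 m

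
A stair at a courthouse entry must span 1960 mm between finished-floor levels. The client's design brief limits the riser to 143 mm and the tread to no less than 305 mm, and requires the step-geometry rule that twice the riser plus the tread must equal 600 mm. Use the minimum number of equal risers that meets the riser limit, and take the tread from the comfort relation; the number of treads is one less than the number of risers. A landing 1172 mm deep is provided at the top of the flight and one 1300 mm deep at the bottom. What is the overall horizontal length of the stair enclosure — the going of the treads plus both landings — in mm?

1960 / 143 = 13.71, so 14 risers are needed.
R = 1960 ÷ 14 = 140 mm.
Tread T = 600 − 2 × 140 = 320 mm (≥ 305 mm).
14 risers give 13 treads; going = 13 × 320 = 4160 mm.
Add landings: 4160 + 1172 + 1300 = 6632 mm.

6632 mm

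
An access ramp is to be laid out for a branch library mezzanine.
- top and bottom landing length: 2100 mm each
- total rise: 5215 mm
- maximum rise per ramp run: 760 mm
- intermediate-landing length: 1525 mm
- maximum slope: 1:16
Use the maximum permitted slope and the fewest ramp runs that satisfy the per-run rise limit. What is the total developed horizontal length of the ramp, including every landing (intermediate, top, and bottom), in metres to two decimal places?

96.79 m

At most 760 each: 5215/760 = 6.86, giving 7 ramp runs. That means 6 intermediate landings.
Ramp run (horizontal) at 1:16: 5215 × 16 = 83440 mm.
Intermediate landings: 6 × 1525 = 9150 mm.
Top and bottom landings: 2 × 2100 = 4200 mm.
Total = 83440 + 9150 + 4200 = 96790 mm.
= 96.79 m.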